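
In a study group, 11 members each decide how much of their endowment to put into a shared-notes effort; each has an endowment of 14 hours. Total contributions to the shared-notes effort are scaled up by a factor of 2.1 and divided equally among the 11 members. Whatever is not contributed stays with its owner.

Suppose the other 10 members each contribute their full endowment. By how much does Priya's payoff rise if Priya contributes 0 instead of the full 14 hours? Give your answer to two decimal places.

11.33 hours

Switching from a contribution of 14 to 0 lets Priya keep an extra 14 hours, but lowers the shared-notes effort by 14, which costs Priya their own share of that drop: 2.1/11 × 14 = 2.67.
Net gain = 14 − 2.67 = 11.33. The private return per contributed unit (0.1909) is below 1, so free-riding is indeed the best response regardless of what the others do.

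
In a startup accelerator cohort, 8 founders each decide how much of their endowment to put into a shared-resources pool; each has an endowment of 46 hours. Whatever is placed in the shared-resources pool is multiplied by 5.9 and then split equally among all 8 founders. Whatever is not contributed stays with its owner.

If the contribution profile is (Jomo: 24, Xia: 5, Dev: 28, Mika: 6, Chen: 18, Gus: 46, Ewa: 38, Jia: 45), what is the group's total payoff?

1397.00 hours

Total contributed: 24 + 5 + 28 + 6 + 18 + 46 + 38 + 45 = 210; total kept: 8 × 46 − 210 = 158.
The shared-resources pool pays out 5.9 × 210 = 1239.00 in aggregate.
Group total = 158 + 1239.00 = 1397.00.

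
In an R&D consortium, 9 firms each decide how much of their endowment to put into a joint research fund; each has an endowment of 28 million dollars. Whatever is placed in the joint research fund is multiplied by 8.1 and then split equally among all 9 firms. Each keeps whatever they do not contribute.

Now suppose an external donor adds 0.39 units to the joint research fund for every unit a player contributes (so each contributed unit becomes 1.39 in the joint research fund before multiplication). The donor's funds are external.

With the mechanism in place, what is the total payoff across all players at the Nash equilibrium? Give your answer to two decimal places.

2837.27 million dollars

Under the mechanism each unit contributed yields 8.1 × 1.39 / 9 = 1.2510 back to its contributor per unit of net cost, which exceeds 1, making full contribution the dominant choice for everyone.
At the Nash equilibrium everyone contributes 28. Group total payoff = 8.1 × 1.39 × 252 = 2837.27.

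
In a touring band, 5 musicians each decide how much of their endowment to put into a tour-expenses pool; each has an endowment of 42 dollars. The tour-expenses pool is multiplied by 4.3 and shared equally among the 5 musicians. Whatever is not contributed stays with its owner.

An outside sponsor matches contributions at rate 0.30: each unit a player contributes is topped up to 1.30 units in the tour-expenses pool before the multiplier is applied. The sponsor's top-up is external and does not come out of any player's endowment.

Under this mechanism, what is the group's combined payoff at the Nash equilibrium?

1173.90 dollars

The effective private return per unit is now 4.3 × 1.30 / 5 = 1.1180 > 1, so every player's dominant strategy flips to full contribution.
At the Nash equilibrium everyone contributes 42. Group total payoff = 4.3 × 1.30 × 210 = 1173.90.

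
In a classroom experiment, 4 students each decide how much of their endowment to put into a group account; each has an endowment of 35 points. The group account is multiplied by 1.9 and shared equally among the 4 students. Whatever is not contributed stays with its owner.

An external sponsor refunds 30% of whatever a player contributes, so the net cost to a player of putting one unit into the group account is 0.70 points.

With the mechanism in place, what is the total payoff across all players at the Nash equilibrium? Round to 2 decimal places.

140.00 points

The effective private return is (1.9/4) / 0.70 = 0.6786, which is still under 1, so the mechanism doesn't change anyone's dominant strategy: zero contribution.
At the Nash equilibrium no one contributes; group total payoff = 4 × 35 = 140.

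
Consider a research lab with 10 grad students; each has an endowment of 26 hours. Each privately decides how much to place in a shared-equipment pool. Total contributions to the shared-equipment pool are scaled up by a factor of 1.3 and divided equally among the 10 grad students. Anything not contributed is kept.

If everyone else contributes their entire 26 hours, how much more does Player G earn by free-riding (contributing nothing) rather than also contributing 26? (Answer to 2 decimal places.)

Switching from a contribution of 26 to 0 lets Player G keep an extra 26 hours, but lowers the shared-equipment pool by 26, which costs Player G their own share of that drop: 1.3/10 × 26 = 3.38.
Net gain = 26 − 3.38 = 22.62. The private return per contributed unit (0.1300) is below 1, so free-riding is indeed the best response regardless of what the others do.

22.62 hours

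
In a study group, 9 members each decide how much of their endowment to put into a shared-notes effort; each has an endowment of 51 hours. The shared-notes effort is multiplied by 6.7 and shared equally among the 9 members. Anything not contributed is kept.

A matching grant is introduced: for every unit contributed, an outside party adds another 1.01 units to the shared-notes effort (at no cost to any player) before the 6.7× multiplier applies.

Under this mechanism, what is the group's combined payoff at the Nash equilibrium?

6181.35 hours

The effective private return per unit is now 6.7 × 2.01 / 9 = 1.4963 > 1, so every player's dominant strategy flips to full contribution.
At the Nash equilibrium everyone contributes 51. Group total payoff = 6.7 × 2.01 × 459 = 6181.35.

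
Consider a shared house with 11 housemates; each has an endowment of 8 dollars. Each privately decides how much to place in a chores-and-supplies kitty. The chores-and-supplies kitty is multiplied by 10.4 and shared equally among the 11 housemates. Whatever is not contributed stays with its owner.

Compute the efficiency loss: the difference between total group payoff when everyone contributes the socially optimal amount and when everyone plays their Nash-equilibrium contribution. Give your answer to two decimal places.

Each contributed unit returns 10.4/11 = 0.9455 to its contributor — below 1 — so contributing 0 is dominant for every player. At the Nash equilibrium everyone keeps their 8, and the group total is 11 × 8 = 88.
Each contributed unit returns 10.400 to the group as a whole (0.9455 to each of 11 players), which exceeds 1, so the social optimum is full contribution: group total = 10.400 × 88 = 915.20.
Efficiency loss = 915.20 − 88 = 827.20.

827.20 dollars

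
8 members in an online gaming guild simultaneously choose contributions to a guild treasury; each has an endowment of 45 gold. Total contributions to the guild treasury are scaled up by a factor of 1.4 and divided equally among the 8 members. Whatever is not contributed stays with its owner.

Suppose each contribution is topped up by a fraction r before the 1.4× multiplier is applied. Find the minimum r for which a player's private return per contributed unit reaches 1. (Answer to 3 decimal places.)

With matching at rate r, one contributed unit becomes (1 + r) in the guild treasury and returns 1.4 × (1 + r) / 8 to the contributor.
Setting this equal to 1: 1 + r = 8/1.4 = 5.7143.
So the minimum matching rate is r = 5.7143 − 1 = 4.714.

4.714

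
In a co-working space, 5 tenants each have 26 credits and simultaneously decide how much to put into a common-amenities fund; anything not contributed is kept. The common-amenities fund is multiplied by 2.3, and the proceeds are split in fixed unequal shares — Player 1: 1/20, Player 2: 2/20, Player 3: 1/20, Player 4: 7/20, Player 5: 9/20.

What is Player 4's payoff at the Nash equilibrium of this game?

46.93 credits

For player j, contributing a unit is worthwhile iff 2.3 × (j's share) ≥ 1, i.e. iff j's share is at least 0.4348.
Player 5 alone (share 9/20) is above the threshold, contributing 26; the remaining 4 contribute 0. Total contributed: 26.
Player 4 keeps 26 and receives 2.3 × 26 × 7/20 = 20.93 from the common-amenities fund, for a payoff of 46.93.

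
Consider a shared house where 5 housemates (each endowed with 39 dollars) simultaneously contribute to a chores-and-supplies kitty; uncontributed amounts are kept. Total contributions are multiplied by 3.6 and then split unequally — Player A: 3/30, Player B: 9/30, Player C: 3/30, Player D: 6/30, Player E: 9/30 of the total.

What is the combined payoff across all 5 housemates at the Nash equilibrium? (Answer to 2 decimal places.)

A player with share s gets back 3.6·s per unit contributed, so full contribution is dominant for anyone with s > 1/3.6 = 0.2778 and zero contribution is dominant for anyone below.
Player B and Player E clear that bar, contributing 39 each; the remaining 3 contribute 0. Total contributed: 78.
The chores-and-supplies kitty pays out 3.6 × 78 = 280.80 in total (split across the unequal shares, but the aggregate is all that matters for the group sum).
The 3 free-riders keep 39 each, adding 117. Group total = 117 + 280.80 = 397.80.

397.80 dollars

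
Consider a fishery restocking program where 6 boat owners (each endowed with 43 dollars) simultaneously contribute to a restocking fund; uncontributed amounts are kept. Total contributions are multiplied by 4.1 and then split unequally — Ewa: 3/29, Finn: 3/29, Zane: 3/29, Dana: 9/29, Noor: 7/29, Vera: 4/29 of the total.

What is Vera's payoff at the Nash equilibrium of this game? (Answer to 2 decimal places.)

Player j's private return per contributed unit is 4.1 × (j's share). Contributing is weakly dominant for j when that share is at least 1/4.1 = 0.2439, and contributing 0 is dominant otherwise.
The only share above 0.2439 is Dana's 9/29, contributing 43; the remaining 5 contribute 0. Total contributed: 43.
Vera keeps 43 and receives 4.1 × 43 × 4/29 = 24.32 from the restocking fund, for a payoff of 67.32.

67.32 dollars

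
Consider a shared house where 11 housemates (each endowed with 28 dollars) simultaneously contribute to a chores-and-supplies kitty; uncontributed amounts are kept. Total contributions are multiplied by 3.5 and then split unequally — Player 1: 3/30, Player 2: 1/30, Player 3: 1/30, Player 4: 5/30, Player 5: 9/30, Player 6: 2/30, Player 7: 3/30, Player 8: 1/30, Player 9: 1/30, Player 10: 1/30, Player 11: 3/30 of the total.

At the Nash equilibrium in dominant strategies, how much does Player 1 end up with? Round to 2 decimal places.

37.80 dollars

Each unit j contributes comes back to j as 3.5 × (j's share), so j prefers to contribute only if that share exceeds 1/3.5 = 0.2857; otherwise keeping the unit dominates.
The only share above 0.2857 is Player 5's 9/30, contributing 28; the remaining 10 contribute 0. Total contributed: 28.
Player 1 keeps 28 and receives 3.5 × 28 × 3/30 = 9.80 from the chores-and-supplies kitty, for a payoff of 37.80.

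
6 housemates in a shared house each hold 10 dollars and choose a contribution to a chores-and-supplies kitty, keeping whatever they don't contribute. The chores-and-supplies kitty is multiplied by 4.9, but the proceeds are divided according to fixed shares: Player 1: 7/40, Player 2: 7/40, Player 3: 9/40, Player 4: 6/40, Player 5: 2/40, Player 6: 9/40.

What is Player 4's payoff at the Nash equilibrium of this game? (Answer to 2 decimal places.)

24.70 dollars

Each unit j contributes comes back to j as 4.9 × (j's share), so j prefers to contribute only if that share exceeds 1/4.9 = 0.2041; otherwise keeping the unit dominates.
The shares above 0.2041 belong to Player 3 and Player 6, contributing 10 each; the remaining 4 contribute 0. Total contributed: 20.
Player 4 keeps 10 and receives 4.9 × 20 × 6/40 = 14.70 from the chores-and-supplies kitty, for a payoff of 24.70.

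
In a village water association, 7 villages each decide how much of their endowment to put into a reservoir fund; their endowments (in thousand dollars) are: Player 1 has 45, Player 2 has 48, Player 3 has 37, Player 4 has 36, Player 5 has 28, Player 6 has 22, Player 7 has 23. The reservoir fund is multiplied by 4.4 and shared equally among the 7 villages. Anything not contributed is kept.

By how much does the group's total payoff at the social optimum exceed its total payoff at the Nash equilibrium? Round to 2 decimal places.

812.60 thousand dollars

The private return per contributed unit is 4.4/7 = 0.6286 < 1 for every player regardless of endowment, so the Nash equilibrium is zero contribution and the group total is Σ E_j = 45 + 48 + 37 + 36 + 28 + 22 + 23 = 239.
Each contributed unit returns 4.400 to the group, so the social optimum is full contribution by everyone: group total = 4.400 × 239 = 1051.60.
Efficiency loss = (4.400 − 1) × 239 = 812.60.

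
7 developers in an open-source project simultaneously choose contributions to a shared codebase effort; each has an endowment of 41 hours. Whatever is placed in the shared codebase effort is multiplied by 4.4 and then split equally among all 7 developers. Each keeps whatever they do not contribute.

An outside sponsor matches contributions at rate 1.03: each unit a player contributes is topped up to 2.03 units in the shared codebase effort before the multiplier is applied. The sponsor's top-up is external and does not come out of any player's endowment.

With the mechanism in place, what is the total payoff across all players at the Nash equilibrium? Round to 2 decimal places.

Under the mechanism each unit contributed yields 4.4 × 2.03 / 7 = 1.2760 back to its contributor per unit of net cost, which exceeds 1, making full contribution the dominant choice for everyone.
At the Nash equilibrium everyone contributes 41. Group total payoff = 4.4 × 2.03 × 287 = 2563.48.

2563.48 hours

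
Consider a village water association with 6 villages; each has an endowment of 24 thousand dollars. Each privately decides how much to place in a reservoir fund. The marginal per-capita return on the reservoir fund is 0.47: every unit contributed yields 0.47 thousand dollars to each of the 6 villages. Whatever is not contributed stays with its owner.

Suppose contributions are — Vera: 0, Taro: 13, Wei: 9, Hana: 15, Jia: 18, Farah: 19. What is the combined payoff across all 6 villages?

Total contributed: 0 + 13 + 9 + 15 + 18 + 19 = 74; total kept: 6 × 24 − 74 = 70.
The reservoir fund pays out 0.47 × 6 × 74 = 208.68 in aggregate.
Group total = 70 + 208.68 = 278.68.

278.68 thousand dollars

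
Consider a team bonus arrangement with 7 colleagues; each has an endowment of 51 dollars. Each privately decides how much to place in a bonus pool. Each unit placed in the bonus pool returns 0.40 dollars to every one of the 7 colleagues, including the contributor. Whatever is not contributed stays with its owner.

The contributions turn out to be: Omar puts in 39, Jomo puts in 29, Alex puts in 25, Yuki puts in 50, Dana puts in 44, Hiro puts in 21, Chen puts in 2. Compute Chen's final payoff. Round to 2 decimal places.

Total contributed: 39 + 29 + 25 + 50 + 44 + 21 + 2 = 210.
Each receives 0.40 × 210 = 84.00 from the bonus pool.
Chen keeps 51 − 2 = 49, so Chen's payoff is 49 + 84.00 = 133.00.

133.00 dollars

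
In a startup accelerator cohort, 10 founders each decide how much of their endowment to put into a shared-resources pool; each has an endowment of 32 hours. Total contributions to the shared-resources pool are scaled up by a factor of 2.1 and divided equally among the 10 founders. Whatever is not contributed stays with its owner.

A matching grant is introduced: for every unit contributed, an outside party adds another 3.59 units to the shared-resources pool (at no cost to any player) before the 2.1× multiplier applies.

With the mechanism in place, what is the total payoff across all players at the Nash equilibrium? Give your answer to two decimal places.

320.00 hours

With the mechanism, a contributed unit returns 2.1 × 4.59 / 10 = 0.9639 per unit of net cost — still below 1 — so contributing 0 remains dominant for every player.
At the Nash equilibrium no one contributes; group total payoff = 10 × 32 = 320.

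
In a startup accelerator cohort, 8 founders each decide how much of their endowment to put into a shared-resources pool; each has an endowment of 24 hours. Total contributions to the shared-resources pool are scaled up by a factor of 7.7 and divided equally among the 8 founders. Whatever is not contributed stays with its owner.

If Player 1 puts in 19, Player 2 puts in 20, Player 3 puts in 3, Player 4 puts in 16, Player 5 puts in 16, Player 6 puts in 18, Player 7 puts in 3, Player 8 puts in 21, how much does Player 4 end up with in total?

Total contributed: 19 + 20 + 3 + 16 + 16 + 18 + 3 + 21 = 116.
Each receives 7.7 × 116 / 8 = 111.65 from the shared-resources pool.
Player 4 keeps 24 − 16 = 8, so Player 4's payoff is 8 + 111.65 = 119.65.

119.65 hours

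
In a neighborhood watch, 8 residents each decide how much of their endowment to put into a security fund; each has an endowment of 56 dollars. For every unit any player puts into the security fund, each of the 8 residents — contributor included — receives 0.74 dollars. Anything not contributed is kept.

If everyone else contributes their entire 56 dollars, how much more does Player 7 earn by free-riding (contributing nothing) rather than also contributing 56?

Switching from a contribution of 56 to 0 lets Player 7 keep an extra 56 dollars, but lowers the security fund by 56, which costs Player 7 their own share of that drop: 0.74 × 56 = 41.44.
Net gain = 56 − 41.44 = 14.56. The private return per contributed unit (0.74) is below 1, so free-riding is indeed the best response regardless of what the others do.

14.56 dollars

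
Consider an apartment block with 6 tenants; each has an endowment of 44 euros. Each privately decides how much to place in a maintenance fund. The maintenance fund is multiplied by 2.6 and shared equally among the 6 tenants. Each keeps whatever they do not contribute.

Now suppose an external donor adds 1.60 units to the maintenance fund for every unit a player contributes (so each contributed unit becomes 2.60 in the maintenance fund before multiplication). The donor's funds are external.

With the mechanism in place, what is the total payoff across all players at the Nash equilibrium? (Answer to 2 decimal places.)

1784.64 euros

Under the mechanism each unit contributed yields 2.6 × 2.60 / 6 = 1.1267 back to its contributor per unit of net cost, which exceeds 1, making full contribution the dominant choice for everyone.
At the Nash equilibrium everyone contributes 44. Group total payoff = 2.6 × 2.60 × 264 = 1784.64.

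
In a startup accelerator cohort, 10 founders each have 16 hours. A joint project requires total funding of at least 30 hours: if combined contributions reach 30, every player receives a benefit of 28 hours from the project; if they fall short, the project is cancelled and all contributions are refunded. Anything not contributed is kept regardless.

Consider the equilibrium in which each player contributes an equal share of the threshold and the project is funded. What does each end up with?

Equal share of the threshold: 30/10 = 3.
At this profile no one gains by cutting their contribution: any cut drops the total below 30, the project is cancelled, contributions are refunded, and the deviator ends with 16, which is less than 16 − 3 + 28 = 41. Contributing more than 3 just wastes the excess. So contributing exactly 3 is a best response.
Each player's payoff: 16 − 3 + 28 = 41.

41 hours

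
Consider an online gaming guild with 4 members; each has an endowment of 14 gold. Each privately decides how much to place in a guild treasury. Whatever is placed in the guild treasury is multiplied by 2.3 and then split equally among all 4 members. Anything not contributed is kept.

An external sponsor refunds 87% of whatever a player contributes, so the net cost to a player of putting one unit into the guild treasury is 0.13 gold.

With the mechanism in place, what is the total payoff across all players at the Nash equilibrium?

177.52 gold

With the mechanism, a contributed unit returns (2.3/4) / 0.13 = 4.4231 per unit of net cost to the contributor — now above 1 — so contributing fully is weakly dominant for every player.
So the Nash equilibrium is full contribution by all 4; the group earns 4 × (14 × 0.87 + 2.3 × 14) = 177.52.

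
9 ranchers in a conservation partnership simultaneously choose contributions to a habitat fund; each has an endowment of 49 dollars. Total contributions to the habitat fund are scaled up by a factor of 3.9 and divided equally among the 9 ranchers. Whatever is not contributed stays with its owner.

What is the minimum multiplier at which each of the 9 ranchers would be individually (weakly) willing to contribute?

A contributed unit returns (multiplier)/9 to its contributor.
This reaches 1 exactly when the multiplier is 9.

9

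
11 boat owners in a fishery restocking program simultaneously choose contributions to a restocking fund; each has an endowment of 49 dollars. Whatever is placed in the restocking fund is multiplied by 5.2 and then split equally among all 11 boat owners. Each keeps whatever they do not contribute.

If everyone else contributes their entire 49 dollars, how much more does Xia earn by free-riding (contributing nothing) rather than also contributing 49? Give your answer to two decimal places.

Switching from a contribution of 49 to 0 lets Xia keep an extra 49 dollars, but lowers the restocking fund by 49, which costs Xia their own share of that drop: 5.2/11 × 49 = 23.16.
Net gain = 49 − 23.16 = 25.84. The private return per contributed unit (0.4727) is below 1, so free-riding is indeed the best response regardless of what the others do.

25.84 dollars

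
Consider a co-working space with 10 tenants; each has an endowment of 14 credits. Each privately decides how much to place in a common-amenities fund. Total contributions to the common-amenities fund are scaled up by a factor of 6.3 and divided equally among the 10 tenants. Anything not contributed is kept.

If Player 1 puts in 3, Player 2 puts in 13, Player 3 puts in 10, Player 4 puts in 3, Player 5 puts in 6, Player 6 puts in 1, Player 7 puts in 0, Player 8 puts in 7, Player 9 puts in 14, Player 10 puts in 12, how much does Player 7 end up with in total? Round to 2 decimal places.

57.47 credits

Total contributed: 3 + 13 + 10 + 3 + 6 + 1 + 0 + 7 + 14 + 12 = 69.
Each receives 6.3 × 69 / 10 = 43.47 from the common-amenities fund.
Player 7 keeps 14 − 0 = 14, so Player 7's payoff is 14 + 43.47 = 57.47.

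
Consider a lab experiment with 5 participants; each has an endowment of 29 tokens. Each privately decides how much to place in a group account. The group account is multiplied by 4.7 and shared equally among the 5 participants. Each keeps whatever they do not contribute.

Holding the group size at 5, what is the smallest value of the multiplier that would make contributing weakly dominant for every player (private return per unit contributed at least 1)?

A contributed unit returns (multiplier)/5 to its contributor.
This reaches 1 exactly when the multiplier is 5.

5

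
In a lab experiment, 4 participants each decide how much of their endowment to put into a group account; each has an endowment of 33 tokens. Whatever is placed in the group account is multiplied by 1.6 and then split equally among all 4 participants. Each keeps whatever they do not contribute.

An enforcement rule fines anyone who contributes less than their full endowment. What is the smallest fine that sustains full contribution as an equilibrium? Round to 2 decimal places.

Given the others contribute fully, the best deviation is to contribute 0 (any partial contribution still incurs the fine and gives up units whose private return 0.4000 is below 1).
Deviating from 33 to 0 saves 33 tokens but forfeits the deviator's share of the drop in the group account: 1.6/4 × 33 = 13.20.
So the deviation gain is 33 − 13.20 = 19.80, and the fine must be at least 19.80 tokens to wipe it out.

19.80 tokens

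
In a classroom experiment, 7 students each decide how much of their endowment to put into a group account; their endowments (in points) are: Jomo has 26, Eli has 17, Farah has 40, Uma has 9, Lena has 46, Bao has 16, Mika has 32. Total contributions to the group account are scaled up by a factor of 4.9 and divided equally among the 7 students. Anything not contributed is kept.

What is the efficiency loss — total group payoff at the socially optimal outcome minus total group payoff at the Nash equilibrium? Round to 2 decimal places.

The private return per contributed unit is 4.9/7 = 0.7000 < 1 for every player regardless of endowment, so the Nash equilibrium is zero contribution and the group total is Σ E_j = 26 + 17 + 40 + 9 + 46 + 16 + 32 = 186.
Each contributed unit returns 4.900 to the group, so the social optimum is full contribution by everyone: group total = 4.900 × 186 = 911.40.
Efficiency loss = (4.900 − 1) × 186 = 725.40.

725.40 points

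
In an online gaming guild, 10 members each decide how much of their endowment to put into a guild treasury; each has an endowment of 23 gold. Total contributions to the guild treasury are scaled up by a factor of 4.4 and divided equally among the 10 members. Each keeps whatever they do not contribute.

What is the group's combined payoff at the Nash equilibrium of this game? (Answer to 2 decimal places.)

230.00 gold

Each contributed unit returns 4.4/10 = 0.4400 to its contributor — below 1 — so contributing 0 is dominant for every player. At the Nash equilibrium everyone keeps their 23, and the group total is 10 × 23 = 230.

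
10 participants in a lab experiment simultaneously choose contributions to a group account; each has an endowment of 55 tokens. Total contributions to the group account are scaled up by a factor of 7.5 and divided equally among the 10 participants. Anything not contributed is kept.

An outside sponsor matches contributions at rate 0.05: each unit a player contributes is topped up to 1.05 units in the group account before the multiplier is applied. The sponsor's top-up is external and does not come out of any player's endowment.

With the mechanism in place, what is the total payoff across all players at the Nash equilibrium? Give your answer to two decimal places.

Even with the mechanism, each unit contributed returns only 7.5 × 1.05 / 10 = 0.7875 per unit of net cost, so contributing nothing is still dominant.
Everyone keeps their endowment and the group total is 10 × 55 = 550.

550.00 tokens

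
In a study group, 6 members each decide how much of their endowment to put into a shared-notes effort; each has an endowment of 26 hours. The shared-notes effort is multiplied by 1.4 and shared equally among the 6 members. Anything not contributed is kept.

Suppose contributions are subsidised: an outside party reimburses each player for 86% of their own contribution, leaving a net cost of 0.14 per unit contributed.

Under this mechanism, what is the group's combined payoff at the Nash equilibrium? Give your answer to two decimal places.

352.56 hours

The effective private return per unit is now (1.4/6) / 0.14 = 1.6667 > 1, so every player's dominant strategy flips to full contribution.
So the Nash equilibrium is full contribution by all 6; the group earns 6 × (26 × 0.86 + 1.4 × 26) = 352.56.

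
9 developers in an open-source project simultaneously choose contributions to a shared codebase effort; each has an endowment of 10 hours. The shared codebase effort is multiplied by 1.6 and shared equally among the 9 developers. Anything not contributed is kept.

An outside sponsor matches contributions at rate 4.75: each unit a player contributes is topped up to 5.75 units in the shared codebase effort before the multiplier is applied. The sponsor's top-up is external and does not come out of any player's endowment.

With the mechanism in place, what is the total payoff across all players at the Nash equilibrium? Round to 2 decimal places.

With the mechanism, a contributed unit returns 1.6 × 5.75 / 9 = 1.0222 per unit of net cost to the contributor — now above 1 — so contributing fully is weakly dominant for every player.
So the Nash equilibrium is full contribution by all 9; the group earns 1.6 × 5.75 × 90 = 828.00.

828.00 hours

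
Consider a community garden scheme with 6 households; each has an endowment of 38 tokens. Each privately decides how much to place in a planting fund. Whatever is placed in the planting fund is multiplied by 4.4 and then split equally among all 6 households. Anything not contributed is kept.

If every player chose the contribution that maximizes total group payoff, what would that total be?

Each contributed unit returns 4.400 to the group as a whole (0.7333 to each of 6 players), which exceeds 1, so the social optimum is full contribution: group total = 4.400 × 228 = 1003.20.

1003.20 tokens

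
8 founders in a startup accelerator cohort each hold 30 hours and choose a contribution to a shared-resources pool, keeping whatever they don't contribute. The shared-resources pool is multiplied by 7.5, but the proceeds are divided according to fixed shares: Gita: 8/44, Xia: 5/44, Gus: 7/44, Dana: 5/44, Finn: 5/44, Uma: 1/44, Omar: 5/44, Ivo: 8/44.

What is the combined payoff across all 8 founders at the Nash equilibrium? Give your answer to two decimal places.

825.00 hours

For player j, contributing a unit is worthwhile iff 7.5 × (j's share) ≥ 1, i.e. iff j's share is at least 0.1333.
Gita, Gus and Ivo clear that bar, contributing 30 each; the remaining 5 contribute 0. Total contributed: 90.
The shared-resources pool pays out 7.5 × 90 = 675.00 in total (split across the unequal shares, but the aggregate is all that matters for the group sum).
The 5 free-riders keep 30 each, adding 150. Group total = 150 + 675.00 = 825.00.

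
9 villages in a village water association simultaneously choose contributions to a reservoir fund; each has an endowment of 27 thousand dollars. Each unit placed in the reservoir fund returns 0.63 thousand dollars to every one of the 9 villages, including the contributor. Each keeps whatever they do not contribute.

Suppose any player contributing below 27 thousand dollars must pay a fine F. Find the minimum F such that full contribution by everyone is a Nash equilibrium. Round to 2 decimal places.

Given the others contribute fully, the best deviation is to contribute 0 (any partial contribution still incurs the fine and gives up units whose private return 0.63 is below 1).
Deviating from 27 to 0 saves 27 thousand dollars but forfeits the deviator's share of the drop in the reservoir fund: 0.63 × 27 = 17.01.
So the deviation gain is 27 − 17.01 = 9.99, and the fine must be at least 9.99 thousand dollars to wipe it out.

9.99 thousand dollars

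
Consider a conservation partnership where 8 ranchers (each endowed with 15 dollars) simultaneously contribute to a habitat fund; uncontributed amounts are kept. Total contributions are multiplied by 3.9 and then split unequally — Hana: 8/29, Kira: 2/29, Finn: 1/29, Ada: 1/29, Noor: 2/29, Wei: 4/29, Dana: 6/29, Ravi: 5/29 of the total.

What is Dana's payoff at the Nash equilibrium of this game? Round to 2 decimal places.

27.10 dollars

For player j, contributing a unit is worthwhile iff 3.9 × (j's share) ≥ 1, i.e. iff j's share is at least 0.2564.
The only share above 0.2564 is Hana's 8/29, contributing 15; the remaining 7 contribute 0. Total contributed: 15.
Dana keeps 15 and receives 3.9 × 15 × 6/29 = 12.10 from the habitat fund, for a payoff of 27.10.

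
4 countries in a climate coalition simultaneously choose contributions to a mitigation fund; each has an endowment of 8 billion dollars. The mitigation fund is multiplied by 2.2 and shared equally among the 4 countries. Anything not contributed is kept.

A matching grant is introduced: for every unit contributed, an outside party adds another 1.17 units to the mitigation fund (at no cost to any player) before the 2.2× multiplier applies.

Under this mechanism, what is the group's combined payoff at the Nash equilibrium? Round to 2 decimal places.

Under the mechanism each unit contributed yields 2.2 × 2.17 / 4 = 1.1935 back to its contributor per unit of net cost, which exceeds 1, making full contribution the dominant choice for everyone.
At the Nash equilibrium everyone contributes 8. Group total payoff = 2.2 × 2.17 × 32 = 152.77.

152.77 billion dollars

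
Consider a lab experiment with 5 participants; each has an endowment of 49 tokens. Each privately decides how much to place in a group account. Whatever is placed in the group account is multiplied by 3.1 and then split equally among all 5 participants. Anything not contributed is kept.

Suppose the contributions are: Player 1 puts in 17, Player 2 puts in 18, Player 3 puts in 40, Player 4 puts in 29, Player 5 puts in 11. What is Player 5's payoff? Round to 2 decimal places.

Total contributed: 17 + 18 + 40 + 29 + 11 = 115.
Each receives 3.1 × 115 / 5 = 71.30 from the group account.
Player 5 keeps 49 − 11 = 38, so Player 5's payoff is 38 + 71.30 = 109.30.

109.30 tokens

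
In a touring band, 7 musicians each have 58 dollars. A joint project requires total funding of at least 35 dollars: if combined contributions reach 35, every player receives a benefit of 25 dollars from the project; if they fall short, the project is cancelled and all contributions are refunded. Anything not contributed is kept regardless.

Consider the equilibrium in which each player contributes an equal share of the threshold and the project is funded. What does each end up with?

78 dollars

Equal share of the threshold: 35/7 = 5.
At this profile no one gains by cutting their contribution: any cut drops the total below 35, the project is cancelled, contributions are refunded, and the deviator ends with 58, which is less than 58 − 5 + 25 = 78. Contributing more than 5 just wastes the excess. So contributing exactly 5 is a best response.
Each player's payoff: 58 − 5 + 25 = 78.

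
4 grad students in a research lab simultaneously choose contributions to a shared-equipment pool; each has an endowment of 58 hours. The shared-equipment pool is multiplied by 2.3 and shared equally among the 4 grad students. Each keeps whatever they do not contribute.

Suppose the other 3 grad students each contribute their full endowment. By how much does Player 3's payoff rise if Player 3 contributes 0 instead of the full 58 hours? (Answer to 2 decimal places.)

24.65 hours

Switching from a contribution of 58 to 0 lets Player 3 keep an extra 58 hours, but lowers the shared-equipment pool by 58, which costs Player 3 their own share of that drop: 2.3/4 × 58 = 33.35.
Net gain = 58 − 33.35 = 24.65. The private return per contributed unit (0.5750) is below 1, so free-riding is indeed the best response regardless of what the others do.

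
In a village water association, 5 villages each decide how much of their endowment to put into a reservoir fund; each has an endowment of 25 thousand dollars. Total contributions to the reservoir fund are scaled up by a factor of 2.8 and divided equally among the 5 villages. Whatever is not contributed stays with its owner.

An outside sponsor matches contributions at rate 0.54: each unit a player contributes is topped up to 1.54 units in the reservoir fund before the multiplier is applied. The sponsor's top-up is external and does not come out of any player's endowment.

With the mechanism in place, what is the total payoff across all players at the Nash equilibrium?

Even with the mechanism, each unit contributed returns only 2.8 × 1.54 / 5 = 0.8624 per unit of net cost, so contributing nothing is still dominant.
At the Nash equilibrium no one contributes; group total payoff = 5 × 25 = 125.

125.00 thousand dollars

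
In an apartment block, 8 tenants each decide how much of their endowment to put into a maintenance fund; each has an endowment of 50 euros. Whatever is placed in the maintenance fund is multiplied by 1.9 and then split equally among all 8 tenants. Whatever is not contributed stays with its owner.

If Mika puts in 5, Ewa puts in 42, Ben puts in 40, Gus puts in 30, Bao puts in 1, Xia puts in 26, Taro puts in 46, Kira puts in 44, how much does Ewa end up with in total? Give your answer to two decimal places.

63.58 euros

Total contributed: 5 + 42 + 40 + 30 + 1 + 26 + 46 + 44 = 234.
Each receives 1.9 × 234 / 8 = 55.58 from the maintenance fund.
Ewa keeps 50 − 42 = 8, so Ewa's payoff is 8 + 55.58 = 63.58.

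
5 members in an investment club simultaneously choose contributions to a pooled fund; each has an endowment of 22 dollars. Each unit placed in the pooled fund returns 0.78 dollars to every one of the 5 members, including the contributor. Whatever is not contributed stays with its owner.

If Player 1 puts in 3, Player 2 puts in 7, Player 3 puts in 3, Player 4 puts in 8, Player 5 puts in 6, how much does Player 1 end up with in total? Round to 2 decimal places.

40.06 dollars

Total contributed: 3 + 7 + 3 + 8 + 6 = 27.
Each receives 0.78 × 27 = 21.06 from the pooled fund.
Player 1 keeps 22 − 3 = 19, so Player 1's payoff is 19 + 21.06 = 40.06.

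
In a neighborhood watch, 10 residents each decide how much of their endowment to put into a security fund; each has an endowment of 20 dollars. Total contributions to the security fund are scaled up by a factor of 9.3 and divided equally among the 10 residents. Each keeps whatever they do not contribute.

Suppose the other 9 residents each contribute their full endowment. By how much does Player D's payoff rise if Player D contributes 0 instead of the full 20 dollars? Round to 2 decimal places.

Switching from a contribution of 20 to 0 lets Player D keep an extra 20 dollars, but lowers the security fund by 20, which costs Player D their own share of that drop: 9.3/10 × 20 = 18.60.
Net gain = 20 − 18.60 = 1.40. The private return per contributed unit (0.9300) is below 1, so free-riding is indeed the best response regardless of what the others do.

1.40 dollars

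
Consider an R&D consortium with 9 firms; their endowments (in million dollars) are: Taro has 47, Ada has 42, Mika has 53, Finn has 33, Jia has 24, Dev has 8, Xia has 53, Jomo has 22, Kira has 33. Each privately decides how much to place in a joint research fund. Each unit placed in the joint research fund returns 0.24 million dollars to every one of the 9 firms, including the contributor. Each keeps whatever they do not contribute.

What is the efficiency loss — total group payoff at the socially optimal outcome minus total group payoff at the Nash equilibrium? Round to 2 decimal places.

365.40 million dollars

The private return per contributed unit is 0.24 < 1 for everyone, so the Nash equilibrium is zero contribution and the group total is Σ E_j = 47 + 42 + 53 + 33 + 24 + 8 + 53 + 22 + 33 = 315.
Each contributed unit returns 2.160 to the group, so the social optimum is full contribution by everyone: group total = 2.160 × 315 = 680.40.
Efficiency loss = (2.160 − 1) × 315 = 365.40.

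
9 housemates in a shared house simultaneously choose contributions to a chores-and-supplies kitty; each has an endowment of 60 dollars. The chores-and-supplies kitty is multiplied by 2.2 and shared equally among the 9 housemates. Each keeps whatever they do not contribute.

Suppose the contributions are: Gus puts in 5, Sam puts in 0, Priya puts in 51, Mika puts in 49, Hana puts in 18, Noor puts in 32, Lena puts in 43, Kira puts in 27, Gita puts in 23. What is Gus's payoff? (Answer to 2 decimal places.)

Total contributed: 5 + 0 + 51 + 49 + 18 + 32 + 43 + 27 + 23 = 248.
Each receives 2.2 × 248 / 9 = 60.62 from the chores-and-supplies kitty.
Gus keeps 60 − 5 = 55, so Gus's payoff is 55 + 60.62 = 115.62.

115.62 dollars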